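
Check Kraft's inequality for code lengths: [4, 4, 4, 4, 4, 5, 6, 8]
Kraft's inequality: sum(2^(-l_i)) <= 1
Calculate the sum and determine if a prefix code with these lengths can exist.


Sum = 2^(-4) + 2^(-4) + 2^(-4) + 2^(-4) + 2^(-4) + 2^(-5) + 2^(-6) + 2^(-8)
    = 0.0625 + 0.0625 + 0.0625 + 0.0625 + 0.0625 + 0.03125 + 0.015625 + 0.00390625
    = 93/256 = 0.36328125
Since 0.36328125 <= 1, Kraft's inequality IS satisfied.
A prefix code with these lengths CAN exist.

Kraft sum = 0.36328125. Satisfied.


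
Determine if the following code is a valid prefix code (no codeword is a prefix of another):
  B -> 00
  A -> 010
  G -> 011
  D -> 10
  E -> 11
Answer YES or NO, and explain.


Checking each pair (does one codeword prefix another?):
  B='00' vs A='010': no prefix
  B='00' vs G='011': no prefix
  B='00' vs D='10': no prefix
  B='00' vs E='11': no prefix
  A='010' vs B='00': no prefix
  A='010' vs G='011': no prefix
  A='010' vs D='10': no prefix
  A='010' vs E='11': no prefix
  G='011' vs B='00': no prefix
  G='011' vs A='010': no prefix
  G='011' vs D='10': no prefix
  G='011' vs E='11': no prefix
  D='10' vs B='00': no prefix
  D='10' vs A='010': no prefix
  D='10' vs G='011': no prefix
  D='10' vs E='11': no prefix
  E='11' vs B='00': no prefix
  E='11' vs A='010': no prefix
  E='11' vs G='011': no prefix
  E='11' vs D='10': no prefix
No violation found over all pairs.

YES -- this is a valid prefix code. No codeword is a prefix of any other codeword.


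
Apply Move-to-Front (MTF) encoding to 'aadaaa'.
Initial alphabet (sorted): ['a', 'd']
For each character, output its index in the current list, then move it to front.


MTF encoding:
'a': index 0 in ['a', 'd'] -> ['a', 'd']
'a': index 0 in ['a', 'd'] -> ['a', 'd']
'd': index 1 in ['a', 'd'] -> ['d', 'a']
'a': index 1 in ['d', 'a'] -> ['a', 'd']
'a': index 0 in ['a', 'd'] -> ['a', 'd']
'a': index 0 in ['a', 'd'] -> ['a', 'd']


Output: [0, 0, 1, 1, 0, 0]


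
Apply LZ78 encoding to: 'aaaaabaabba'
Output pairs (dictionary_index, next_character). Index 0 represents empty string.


LZ78 encoding steps:
Dictionary: {0: ''}
Step 1: w='' (idx 0), next='a' -> output (0, 'a'), add 'a' as idx 1
Step 2: w='a' (idx 1), next='a' -> output (1, 'a'), add 'aa' as idx 2
Step 3: w='aa' (idx 2), next='b' -> output (2, 'b'), add 'aab' as idx 3
Step 4: w='aab' (idx 3), next='b' -> output (3, 'b'), add 'aabb' as idx 4
Step 5: w='a' (idx 1), end of input -> output (1, '')


Encoded: [(0, 'a'), (1, 'a'), (2, 'b'), (3, 'b'), (1, '')]


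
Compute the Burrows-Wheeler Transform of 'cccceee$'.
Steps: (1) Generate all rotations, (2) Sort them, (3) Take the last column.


Rotations (sorted):
  0: $cccceee -> last char: e
  1: cccceee$ -> last char: $
  2: ccceee$c -> last char: c
  3: cceee$cc -> last char: c
  4: ceee$ccc -> last char: c
  5: e$ccccee -> last char: e
  6: ee$cccce -> last char: e
  7: eee$cccc -> last char: c


BWT = e$ccceec


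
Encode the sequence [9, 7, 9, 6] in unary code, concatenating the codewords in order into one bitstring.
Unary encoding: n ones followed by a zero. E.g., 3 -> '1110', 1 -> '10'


Encode each number as n ones followed by a terminating 0:
  9 -> 1111111110 (10 bits)
  7 -> 11111110 (8 bits)
  9 -> 1111111110 (10 bits)
  6 -> 1111110 (7 bits)
Total length = 10 + 8 + 10 + 7 = 35 bits.

Unary([9, 7, 9, 6]) = 11111111101111111011111111101111110 (35 bits)


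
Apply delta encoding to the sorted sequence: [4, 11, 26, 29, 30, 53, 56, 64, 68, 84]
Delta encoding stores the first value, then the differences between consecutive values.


First value: 4
Deltas:
  11 - 4 = 7
  26 - 11 = 15
  29 - 26 = 3
  30 - 29 = 1
  53 - 30 = 23
  56 - 53 = 3
  64 - 56 = 8
  68 - 64 = 4
  84 - 68 = 16


Delta encoded: [4, 7, 15, 3, 1, 23, 3, 8, 4, 16]


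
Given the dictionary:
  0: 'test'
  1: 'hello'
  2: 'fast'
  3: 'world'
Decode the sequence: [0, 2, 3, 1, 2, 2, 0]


Look up each index in the dictionary:
  0 -> 'test'
  2 -> 'fast'
  3 -> 'world'
  1 -> 'hello'
  2 -> 'fast'
  2 -> 'fast'
  0 -> 'test'

Decoded: "test fast world hello fast fast test"


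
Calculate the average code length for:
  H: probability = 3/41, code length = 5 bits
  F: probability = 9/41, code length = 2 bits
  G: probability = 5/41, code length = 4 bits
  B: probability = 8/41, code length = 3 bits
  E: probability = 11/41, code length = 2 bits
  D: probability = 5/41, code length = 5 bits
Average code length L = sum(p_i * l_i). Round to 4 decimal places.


Weighted contributions p_i * l_i:
  H: (3/41) * 5 = 15/41
  F: (9/41) * 2 = 18/41
  G: (5/41) * 4 = 20/41
  B: (8/41) * 3 = 24/41
  E: (11/41) * 2 = 22/41
  D: (5/41) * 5 = 25/41
Sum = (15 + 18 + 20 + 24 + 22 + 25)/41 = 124/41

L = 124/41 = 3.0244 bits/symbol


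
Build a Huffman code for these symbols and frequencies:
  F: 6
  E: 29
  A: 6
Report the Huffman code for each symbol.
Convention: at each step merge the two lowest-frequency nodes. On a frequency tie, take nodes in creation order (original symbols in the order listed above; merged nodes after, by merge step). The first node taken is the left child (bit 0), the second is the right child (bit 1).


Huffman tree construction:
Step 1: Merge F(6) + A(6) = 12
Step 2: Merge (F+A)(12) + E(29) = 41
Read each symbol's code off the tree from the root (left child = 0, right child = 1).

Codes:
  F: 00 (length 2)
  E: 1 (length 1)
  A: 01 (length 2)
Average code length: 53/41 = 1.2927 bits/symbol


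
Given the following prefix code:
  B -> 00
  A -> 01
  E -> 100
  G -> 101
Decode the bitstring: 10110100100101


Decoding step by step:
Bits 101 -> G
Bits 101 -> G
Bits 00 -> B
Bits 100 -> E
Bits 101 -> G


Decoded message: GGBEG


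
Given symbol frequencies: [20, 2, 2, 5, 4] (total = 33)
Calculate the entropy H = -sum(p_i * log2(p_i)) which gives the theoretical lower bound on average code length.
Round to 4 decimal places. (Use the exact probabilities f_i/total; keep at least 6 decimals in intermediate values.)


Per-symbol terms -p_i * log2(p_i) with p_i = f_i/33:
  p = 20/33 = 0.606061: log2(p) = -0.722466, -p*log2(p) = 0.437858
  p = 2/33 = 0.060606: log2(p) = -4.044394, -p*log2(p) = 0.245115
  p = 2/33 = 0.060606: log2(p) = -4.044394, -p*log2(p) = 0.245115
  p = 5/33 = 0.151515: log2(p) = -2.722466, -p*log2(p) = 0.412495
  p = 4/33 = 0.121212: log2(p) = -3.044394, -p*log2(p) = 0.369017
H = 0.437858 + 0.245115 + 0.245115 + 0.412495 + 0.369017 = 1.709600

H = 1.7096 bits/symbol


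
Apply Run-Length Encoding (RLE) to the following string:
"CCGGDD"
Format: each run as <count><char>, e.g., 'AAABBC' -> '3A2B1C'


Scanning runs left to right:
  i=0: run of 'C' x 2 -> '2C'
  i=2: run of 'G' x 2 -> '2G'
  i=4: run of 'D' x 2 -> '2D'

RLE = 2C2G2D


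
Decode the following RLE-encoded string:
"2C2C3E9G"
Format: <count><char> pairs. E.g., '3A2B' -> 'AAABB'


Expanding each <count><char> pair:
  2C -> 'CC'
  2C -> 'CC'
  3E -> 'EEE'
  9G -> 'GGGGGGGGG'

Decoded = CCCCEEEGGGGGGGGG


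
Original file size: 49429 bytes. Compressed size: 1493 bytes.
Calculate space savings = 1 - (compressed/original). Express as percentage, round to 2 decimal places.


ratio = compressed/original = 1493/49429 = 0.030205
savings = 1 - ratio = 1 - 0.030205 = 0.969795
as a percentage: 0.969795 * 100 = 96.98%

Space savings = 1 - 1493/49429 = 96.98%


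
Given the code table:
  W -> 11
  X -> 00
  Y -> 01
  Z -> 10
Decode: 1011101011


Decoding:
10 -> Z
11 -> W
10 -> Z
10 -> Z
11 -> W


Result: ZWZZW


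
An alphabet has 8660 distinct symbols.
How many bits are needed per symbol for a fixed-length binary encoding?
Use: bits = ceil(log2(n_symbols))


log2(8660) = 13.0802
Bracket: 2^13 = 8192 < 8660 <= 2^14 = 16384
So ceil(log2(8660)) = 14

bits = ceil(log2(8660)) = ceil(13.0802) = 14 bits


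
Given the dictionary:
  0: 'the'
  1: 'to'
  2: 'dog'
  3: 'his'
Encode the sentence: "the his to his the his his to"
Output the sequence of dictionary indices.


Look up each word in the dictionary:
  'the' -> 0
  'his' -> 3
  'to' -> 1
  'his' -> 3
  'the' -> 0
  'his' -> 3
  'his' -> 3
  'to' -> 1

Encoded: [0, 3, 1, 3, 0, 3, 3, 1]


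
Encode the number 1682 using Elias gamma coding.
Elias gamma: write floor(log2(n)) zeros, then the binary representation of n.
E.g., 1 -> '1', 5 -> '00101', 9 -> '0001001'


num_bits = floor(log2(1682)) + 1 = 11
leading_zeros = num_bits - 1 = 10
binary(1682) = 11010010010

Elias gamma(1682) = '0000000000' + '11010010010' = 000000000011010010010 (21 bits)


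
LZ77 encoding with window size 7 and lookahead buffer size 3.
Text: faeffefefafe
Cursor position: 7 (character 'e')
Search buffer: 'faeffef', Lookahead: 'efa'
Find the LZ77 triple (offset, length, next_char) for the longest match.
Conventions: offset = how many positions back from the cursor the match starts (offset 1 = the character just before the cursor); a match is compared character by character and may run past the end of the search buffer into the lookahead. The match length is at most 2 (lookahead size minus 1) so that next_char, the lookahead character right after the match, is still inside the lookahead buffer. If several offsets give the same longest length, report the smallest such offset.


Try each offset into the search buffer:
  offset=1 (pos 6, char 'f'): match length 0
  offset=2 (pos 5, char 'e'): match length 2
  offset=3 (pos 4, char 'f'): match length 0
  offset=4 (pos 3, char 'f'): match length 0
  offset=5 (pos 2, char 'e'): match length 2
  offset=6 (pos 1, char 'a'): match length 0
  offset=7 (pos 0, char 'f'): match length 0
Longest match has length 2, found at offsets 2, 5; take the smallest, offset 2.
next_char = character at position 7 + 2 = 9 -> 'a'

Best match: offset=2, length=2 (matching 'ef' starting at position 5)
LZ77 triple: (2, 2, 'a')


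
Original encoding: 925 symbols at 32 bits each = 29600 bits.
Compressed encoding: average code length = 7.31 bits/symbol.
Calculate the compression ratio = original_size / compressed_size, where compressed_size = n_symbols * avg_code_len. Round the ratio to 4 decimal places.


original_size = n_symbols * orig_bits = 925 * 32 = 29600 bits
compressed_size = n_symbols * avg_code_len = 925 * 7.31 = 6761.75 bits
ratio = original_size / compressed_size = 29600 / 6761.75 = 4.3776

Compression ratio = 4.3776


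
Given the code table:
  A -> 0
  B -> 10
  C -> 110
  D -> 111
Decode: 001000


Decoding:
0 -> A
0 -> A
10 -> B
0 -> A
0 -> A


Result: AABAA


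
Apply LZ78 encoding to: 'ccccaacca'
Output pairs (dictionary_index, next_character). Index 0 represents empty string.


LZ78 encoding steps:
Dictionary: {0: ''}
Step 1: w='' (idx 0), next='c' -> output (0, 'c'), add 'c' as idx 1
Step 2: w='c' (idx 1), next='c' -> output (1, 'c'), add 'cc' as idx 2
Step 3: w='c' (idx 1), next='a' -> output (1, 'a'), add 'ca' as idx 3
Step 4: w='' (idx 0), next='a' -> output (0, 'a'), add 'a' as idx 4
Step 5: w='cc' (idx 2), next='a' -> output (2, 'a'), add 'cca' as idx 5


Encoded: [(0, 'c'), (1, 'c'), (1, 'a'), (0, 'a'), (2, 'a')]


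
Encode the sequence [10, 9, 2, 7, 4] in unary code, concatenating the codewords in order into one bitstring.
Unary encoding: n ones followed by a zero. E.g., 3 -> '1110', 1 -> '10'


Encode each number as n ones followed by a terminating 0:
  10 -> 11111111110 (11 bits)
  9 -> 1111111110 (10 bits)
  2 -> 110 (3 bits)
  7 -> 11111110 (8 bits)
  4 -> 11110 (5 bits)
Total length = 11 + 10 + 3 + 8 + 5 = 37 bits.

Unary([10, 9, 2, 7, 4]) = 1111111111011111111101101111111011110 (37 bits)


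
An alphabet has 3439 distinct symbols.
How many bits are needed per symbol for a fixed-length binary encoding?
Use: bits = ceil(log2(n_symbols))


log2(3439) = 11.7478
Bracket: 2^11 = 2048 < 3439 <= 2^12 = 4096
So ceil(log2(3439)) = 12

bits = ceil(log2(3439)) = ceil(11.7478) = 12 bits


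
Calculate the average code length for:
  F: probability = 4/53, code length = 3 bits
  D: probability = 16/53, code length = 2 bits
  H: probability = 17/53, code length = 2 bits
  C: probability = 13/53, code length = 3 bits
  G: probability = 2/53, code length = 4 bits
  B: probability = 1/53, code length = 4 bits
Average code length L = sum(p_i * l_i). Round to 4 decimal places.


Weighted contributions p_i * l_i:
  F: (4/53) * 3 = 12/53
  D: (16/53) * 2 = 32/53
  H: (17/53) * 2 = 34/53
  C: (13/53) * 3 = 39/53
  G: (2/53) * 4 = 8/53
  B: (1/53) * 4 = 4/53
Sum = (12 + 32 + 34 + 39 + 8 + 4)/53 = 129/53

L = 129/53 = 2.4340 bits/symbol


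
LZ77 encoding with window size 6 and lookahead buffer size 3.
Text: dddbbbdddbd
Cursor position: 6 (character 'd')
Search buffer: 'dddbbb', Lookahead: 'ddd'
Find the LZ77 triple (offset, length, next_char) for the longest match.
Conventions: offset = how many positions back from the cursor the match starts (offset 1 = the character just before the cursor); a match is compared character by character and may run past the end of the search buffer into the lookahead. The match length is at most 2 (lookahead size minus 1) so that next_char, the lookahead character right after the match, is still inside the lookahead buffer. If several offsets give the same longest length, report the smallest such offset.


Try each offset into the search buffer:
  offset=1 (pos 5, char 'b'): match length 0
  offset=2 (pos 4, char 'b'): match length 0
  offset=3 (pos 3, char 'b'): match length 0
  offset=4 (pos 2, char 'd'): match length 1
  offset=5 (pos 1, char 'd'): match length 2
  offset=6 (pos 0, char 'd'): match length 2
Longest match has length 2, found at offsets 5, 6; take the smallest, offset 5.
next_char = character at position 6 + 2 = 8 -> 'd'

Best match: offset=5, length=2 (matching 'dd' starting at position 1)
LZ77 triple: (5, 2, 'd')


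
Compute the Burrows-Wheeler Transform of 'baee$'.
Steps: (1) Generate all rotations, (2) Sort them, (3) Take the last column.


Rotations (sorted):
  0: $baee -> last char: e
  1: aee$b -> last char: b
  2: baee$ -> last char: $
  3: e$bae -> last char: e
  4: ee$ba -> last char: a


BWT = eb$ea


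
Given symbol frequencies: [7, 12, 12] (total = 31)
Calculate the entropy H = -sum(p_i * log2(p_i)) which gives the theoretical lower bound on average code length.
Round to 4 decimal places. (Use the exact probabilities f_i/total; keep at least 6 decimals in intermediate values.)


Per-symbol terms -p_i * log2(p_i) with p_i = f_i/31:
  p = 7/31 = 0.225806: log2(p) = -2.146841, -p*log2(p) = 0.484771
  p = 12/31 = 0.387097: log2(p) = -1.369234, -p*log2(p) = 0.530026
  p = 12/31 = 0.387097: log2(p) = -1.369234, -p*log2(p) = 0.530026
H = 0.484771 + 0.530026 + 0.530026 = 1.544823

H = 1.5448 bits/symbol


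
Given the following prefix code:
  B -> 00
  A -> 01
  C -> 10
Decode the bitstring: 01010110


Decoding step by step:
Bits 01 -> A
Bits 01 -> A
Bits 01 -> A
Bits 10 -> C


Decoded message: AAAC


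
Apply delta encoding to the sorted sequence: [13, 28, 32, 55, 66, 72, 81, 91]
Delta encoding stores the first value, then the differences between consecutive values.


First value: 13
Deltas:
  28 - 13 = 15
  32 - 28 = 4
  55 - 32 = 23
  66 - 55 = 11
  72 - 66 = 6
  81 - 72 = 9
  91 - 81 = 10


Delta encoded: [13, 15, 4, 23, 11, 6, 9, 10]


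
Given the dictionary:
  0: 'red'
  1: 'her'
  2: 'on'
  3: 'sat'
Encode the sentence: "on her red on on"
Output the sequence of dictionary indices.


Look up each word in the dictionary:
  'on' -> 2
  'her' -> 1
  'red' -> 0
  'on' -> 2
  'on' -> 2

Encoded: [2, 1, 0, 2, 2]


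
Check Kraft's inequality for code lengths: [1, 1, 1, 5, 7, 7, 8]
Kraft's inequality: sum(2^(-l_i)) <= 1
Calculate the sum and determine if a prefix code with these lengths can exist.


Sum = 2^(-1) + 2^(-1) + 2^(-1) + 2^(-5) + 2^(-7) + 2^(-7) + 2^(-8)
    = 0.5 + 0.5 + 0.5 + 0.03125 + 0.0078125 + 0.0078125 + 0.00390625
    = 397/256 = 1.55078125
Since 1.55078125 > 1, Kraft's inequality is NOT satisfied.
A prefix code with these lengths CANNOT exist.

Kraft sum = 1.55078125. Not satisfied.


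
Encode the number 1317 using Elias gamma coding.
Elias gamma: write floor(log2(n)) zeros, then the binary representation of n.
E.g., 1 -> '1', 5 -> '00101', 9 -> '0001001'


num_bits = floor(log2(1317)) + 1 = 11
leading_zeros = num_bits - 1 = 10
binary(1317) = 10100100101

Elias gamma(1317) = '0000000000' + '10100100101' = 000000000010100100101 (21 bits)


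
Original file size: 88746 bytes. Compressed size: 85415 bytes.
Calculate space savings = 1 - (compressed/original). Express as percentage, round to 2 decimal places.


ratio = compressed/original = 85415/88746 = 0.962466
savings = 1 - ratio = 1 - 0.962466 = 0.037534
as a percentage: 0.037534 * 100 = 3.75%

Space savings = 1 - 85415/88746 = 3.75%


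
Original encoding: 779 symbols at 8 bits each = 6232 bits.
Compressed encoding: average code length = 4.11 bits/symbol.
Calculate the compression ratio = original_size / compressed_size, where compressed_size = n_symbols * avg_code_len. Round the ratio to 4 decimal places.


original_size = n_symbols * orig_bits = 779 * 8 = 6232 bits
compressed_size = n_symbols * avg_code_len = 779 * 4.11 = 3201.69 bits
ratio = original_size / compressed_size = 6232 / 3201.69 = 1.9465

Compression ratio = 1.9465


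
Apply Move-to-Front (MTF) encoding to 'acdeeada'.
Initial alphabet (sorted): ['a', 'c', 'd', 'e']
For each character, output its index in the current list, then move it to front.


MTF encoding:
'a': index 0 in ['a', 'c', 'd', 'e'] -> ['a', 'c', 'd', 'e']
'c': index 1 in ['a', 'c', 'd', 'e'] -> ['c', 'a', 'd', 'e']
'd': index 2 in ['c', 'a', 'd', 'e'] -> ['d', 'c', 'a', 'e']
'e': index 3 in ['d', 'c', 'a', 'e'] -> ['e', 'd', 'c', 'a']
'e': index 0 in ['e', 'd', 'c', 'a'] -> ['e', 'd', 'c', 'a']
'a': index 3 in ['e', 'd', 'c', 'a'] -> ['a', 'e', 'd', 'c']
'd': index 2 in ['a', 'e', 'd', 'c'] -> ['d', 'a', 'e', 'c']
'a': index 1 in ['d', 'a', 'e', 'c'] -> ['a', 'd', 'e', 'c']


Output: [0, 1, 2, 3, 0, 3, 2, 1]


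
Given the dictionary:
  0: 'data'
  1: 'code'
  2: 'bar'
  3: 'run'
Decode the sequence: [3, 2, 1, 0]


Look up each index in the dictionary:
  3 -> 'run'
  2 -> 'bar'
  1 -> 'code'
  0 -> 'data'

Decoded: "run bar code data"


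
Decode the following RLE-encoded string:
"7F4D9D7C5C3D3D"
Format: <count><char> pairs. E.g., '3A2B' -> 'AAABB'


Expanding each <count><char> pair:
  7F -> 'FFFFFFF'
  4D -> 'DDDD'
  9D -> 'DDDDDDDDD'
  7C -> 'CCCCCCC'
  5C -> 'CCCCC'
  3D -> 'DDD'
  3D -> 'DDD'

Decoded = FFFFFFFDDDDDDDDDDDDDCCCCCCCCCCCCDDDDDD


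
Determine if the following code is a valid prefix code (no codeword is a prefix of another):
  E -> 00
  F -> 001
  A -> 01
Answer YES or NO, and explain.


Checking each pair (does one codeword prefix another?):
  E='00' vs F='001': prefix -- VIOLATION

NO -- this is NOT a valid prefix code. E (00) is a prefix of F (001).


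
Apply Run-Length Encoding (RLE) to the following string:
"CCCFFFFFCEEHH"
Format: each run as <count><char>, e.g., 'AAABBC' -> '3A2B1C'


Scanning runs left to right:
  i=0: run of 'C' x 3 -> '3C'
  i=3: run of 'F' x 5 -> '5F'
  i=8: run of 'C' x 1 -> '1C'
  i=9: run of 'E' x 2 -> '2E'
  i=11: run of 'H' x 2 -> '2H'

RLE = 3C5F1C2E2H


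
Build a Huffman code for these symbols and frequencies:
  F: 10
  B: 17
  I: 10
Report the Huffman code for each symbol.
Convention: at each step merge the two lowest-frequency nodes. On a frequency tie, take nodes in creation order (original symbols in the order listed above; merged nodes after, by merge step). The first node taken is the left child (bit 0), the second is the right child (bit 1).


Huffman tree construction:
Step 1: Merge F(10) + I(10) = 20
Step 2: Merge B(17) + (F+I)(20) = 37
Read each symbol's code off the tree from the root (left child = 0, right child = 1).

Codes:
  F: 10 (length 2)
  B: 0 (length 1)
  I: 11 (length 2)
Average code length: 57/37 = 1.5405 bits/symbol


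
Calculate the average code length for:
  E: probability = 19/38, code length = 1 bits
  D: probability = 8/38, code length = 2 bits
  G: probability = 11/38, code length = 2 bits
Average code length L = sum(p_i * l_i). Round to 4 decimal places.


Weighted contributions p_i * l_i:
  E: (19/38) * 1 = 19/38
  D: (8/38) * 2 = 16/38
  G: (11/38) * 2 = 22/38
Sum = (19 + 16 + 22)/38 = 57/38

L = 57/38 = 1.5000 bits/symbol


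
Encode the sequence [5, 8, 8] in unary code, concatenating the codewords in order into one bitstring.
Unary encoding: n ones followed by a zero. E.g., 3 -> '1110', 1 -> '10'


Encode each number as n ones followed by a terminating 0:
  5 -> 111110 (6 bits)
  8 -> 111111110 (9 bits)
  8 -> 111111110 (9 bits)
Total length = 6 + 9 + 9 = 24 bits.

Unary([5, 8, 8]) = 111110111111110111111110 (24 bits)


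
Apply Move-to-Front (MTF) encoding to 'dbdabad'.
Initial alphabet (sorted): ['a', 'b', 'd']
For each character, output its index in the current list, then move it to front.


MTF encoding:
'd': index 2 in ['a', 'b', 'd'] -> ['d', 'a', 'b']
'b': index 2 in ['d', 'a', 'b'] -> ['b', 'd', 'a']
'd': index 1 in ['b', 'd', 'a'] -> ['d', 'b', 'a']
'a': index 2 in ['d', 'b', 'a'] -> ['a', 'd', 'b']
'b': index 2 in ['a', 'd', 'b'] -> ['b', 'a', 'd']
'a': index 1 in ['b', 'a', 'd'] -> ['a', 'b', 'd']
'd': index 2 in ['a', 'b', 'd'] -> ['d', 'a', 'b']


Output: [2, 2, 1, 2, 2, 1, 2]


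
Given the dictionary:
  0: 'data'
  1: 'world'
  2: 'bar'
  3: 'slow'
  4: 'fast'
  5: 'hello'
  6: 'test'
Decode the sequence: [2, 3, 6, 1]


Look up each index in the dictionary:
  2 -> 'bar'
  3 -> 'slow'
  6 -> 'test'
  1 -> 'world'

Decoded: "bar slow test world"


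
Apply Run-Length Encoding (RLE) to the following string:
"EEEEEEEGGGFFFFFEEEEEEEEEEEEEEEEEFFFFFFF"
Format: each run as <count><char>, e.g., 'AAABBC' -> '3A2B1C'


Scanning runs left to right:
  i=0: run of 'E' x 7 -> '7E'
  i=7: run of 'G' x 3 -> '3G'
  i=10: run of 'F' x 5 -> '5F'
  i=15: run of 'E' x 17 -> '17E'
  i=32: run of 'F' x 7 -> '7F'

RLE = 7E3G5F17E7F


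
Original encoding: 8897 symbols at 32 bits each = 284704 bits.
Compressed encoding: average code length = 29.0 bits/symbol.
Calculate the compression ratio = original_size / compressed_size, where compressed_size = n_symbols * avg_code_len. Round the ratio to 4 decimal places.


original_size = n_symbols * orig_bits = 8897 * 32 = 284704 bits
compressed_size = n_symbols * avg_code_len = 8897 * 29.0 = 258013.0 bits
ratio = original_size / compressed_size = 284704 / 258013.0 = 1.1034

Compression ratio = 1.1034


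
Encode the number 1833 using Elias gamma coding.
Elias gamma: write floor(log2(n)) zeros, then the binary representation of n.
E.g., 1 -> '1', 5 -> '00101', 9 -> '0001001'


num_bits = floor(log2(1833)) + 1 = 11
leading_zeros = num_bits - 1 = 10
binary(1833) = 11100101001

Elias gamma(1833) = '0000000000' + '11100101001' = 000000000011100101001 (21 bits)


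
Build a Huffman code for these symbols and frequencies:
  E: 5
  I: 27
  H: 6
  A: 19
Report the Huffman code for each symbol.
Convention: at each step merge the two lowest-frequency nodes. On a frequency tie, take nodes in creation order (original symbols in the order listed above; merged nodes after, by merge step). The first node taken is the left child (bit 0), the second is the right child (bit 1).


Huffman tree construction:
Step 1: Merge E(5) + H(6) = 11
Step 2: Merge (E+H)(11) + A(19) = 30
Step 3: Merge I(27) + ((E+H)+A)(30) = 57
Read each symbol's code off the tree from the root (left child = 0, right child = 1).

Codes:
  E: 100 (length 3)
  I: 0 (length 1)
  H: 101 (length 3)
  A: 11 (length 2)
Average code length: 98/57 = 1.7193 bits/symbol


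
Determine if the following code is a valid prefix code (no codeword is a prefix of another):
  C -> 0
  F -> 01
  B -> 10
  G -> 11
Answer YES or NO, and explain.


Checking each pair (does one codeword prefix another?):
  C='0' vs F='01': prefix -- VIOLATION

NO -- this is NOT a valid prefix code. C (0) is a prefix of F (01).


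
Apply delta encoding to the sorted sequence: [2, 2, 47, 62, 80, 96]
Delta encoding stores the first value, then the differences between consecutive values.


First value: 2
Deltas:
  2 - 2 = 0
  47 - 2 = 45
  62 - 47 = 15
  80 - 62 = 18
  96 - 80 = 16


Delta encoded: [2, 0, 45, 15, 18, 16]


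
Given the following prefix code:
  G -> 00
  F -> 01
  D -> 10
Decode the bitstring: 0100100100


Decoding step by step:
Bits 01 -> F
Bits 00 -> G
Bits 10 -> D
Bits 01 -> F
Bits 00 -> G


Decoded message: FGDFG


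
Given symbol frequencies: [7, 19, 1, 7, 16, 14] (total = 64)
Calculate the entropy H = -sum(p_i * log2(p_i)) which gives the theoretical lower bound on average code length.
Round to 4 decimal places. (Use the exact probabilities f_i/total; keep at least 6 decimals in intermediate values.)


Per-symbol terms -p_i * log2(p_i) with p_i = f_i/64:
  p = 7/64 = 0.109375: log2(p) = -3.192645, -p*log2(p) = 0.349196
  p = 19/64 = 0.296875: log2(p) = -1.752072, -p*log2(p) = 0.520147
  p = 1/64 = 0.015625: log2(p) = -6.000000, -p*log2(p) = 0.093750
  p = 7/64 = 0.109375: log2(p) = -3.192645, -p*log2(p) = 0.349196
  p = 16/64 = 0.250000: log2(p) = -2.000000, -p*log2(p) = 0.500000
  p = 14/64 = 0.218750: log2(p) = -2.192645, -p*log2(p) = 0.479641
H = 0.349196 + 0.520147 + 0.093750 + 0.349196 + 0.500000 + 0.479641 = 2.291930

H = 2.2919 bits/symbol


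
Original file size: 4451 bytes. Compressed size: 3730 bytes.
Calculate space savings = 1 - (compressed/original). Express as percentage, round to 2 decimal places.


ratio = compressed/original = 3730/4451 = 0.838014
savings = 1 - ratio = 1 - 0.838014 = 0.161986
as a percentage: 0.161986 * 100 = 16.2%

Space savings = 1 - 3730/4451 = 16.2%


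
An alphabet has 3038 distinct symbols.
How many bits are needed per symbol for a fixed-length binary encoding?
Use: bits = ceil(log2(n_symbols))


log2(3038) = 11.5689
Bracket: 2^11 = 2048 < 3038 <= 2^12 = 4096
So ceil(log2(3038)) = 12

bits = ceil(log2(3038)) = ceil(11.5689) = 12 bits


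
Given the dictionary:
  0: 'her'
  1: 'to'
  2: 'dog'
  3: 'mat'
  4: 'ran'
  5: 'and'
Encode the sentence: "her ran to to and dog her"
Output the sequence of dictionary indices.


Look up each word in the dictionary:
  'her' -> 0
  'ran' -> 4
  'to' -> 1
  'to' -> 1
  'and' -> 5
  'dog' -> 2
  'her' -> 0

Encoded: [0, 4, 1, 1, 5, 2, 0]


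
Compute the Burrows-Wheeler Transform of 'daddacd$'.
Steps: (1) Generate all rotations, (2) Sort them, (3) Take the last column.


Rotations (sorted):
  0: $daddacd -> last char: d
  1: acd$dadd -> last char: d
  2: addacd$d -> last char: d
  3: cd$dadda -> last char: a
  4: d$daddac -> last char: c
  5: dacd$dad -> last char: d
  6: daddacd$ -> last char: $
  7: ddacd$da -> last char: a


BWT = dddacd$a


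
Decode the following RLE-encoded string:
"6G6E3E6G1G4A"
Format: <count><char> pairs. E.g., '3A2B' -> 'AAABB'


Expanding each <count><char> pair:
  6G -> 'GGGGGG'
  6E -> 'EEEEEE'
  3E -> 'EEE'
  6G -> 'GGGGGG'
  1G -> 'G'
  4A -> 'AAAA'

Decoded = GGGGGGEEEEEEEEEGGGGGGGAAAA


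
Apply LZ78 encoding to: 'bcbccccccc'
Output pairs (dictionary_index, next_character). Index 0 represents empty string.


LZ78 encoding steps:
Dictionary: {0: ''}
Step 1: w='' (idx 0), next='b' -> output (0, 'b'), add 'b' as idx 1
Step 2: w='' (idx 0), next='c' -> output (0, 'c'), add 'c' as idx 2
Step 3: w='b' (idx 1), next='c' -> output (1, 'c'), add 'bc' as idx 3
Step 4: w='c' (idx 2), next='c' -> output (2, 'c'), add 'cc' as idx 4
Step 5: w='cc' (idx 4), next='c' -> output (4, 'c'), add 'ccc' as idx 5
Step 6: w='c' (idx 2), end of input -> output (2, '')


Encoded: [(0, 'b'), (0, 'c'), (1, 'c'), (2, 'c'), (4, 'c'), (2, '')]


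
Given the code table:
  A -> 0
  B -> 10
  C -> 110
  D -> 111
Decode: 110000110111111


Decoding:
110 -> C
0 -> A
0 -> A
0 -> A
110 -> C
111 -> D
111 -> D


Result: CAAACDD


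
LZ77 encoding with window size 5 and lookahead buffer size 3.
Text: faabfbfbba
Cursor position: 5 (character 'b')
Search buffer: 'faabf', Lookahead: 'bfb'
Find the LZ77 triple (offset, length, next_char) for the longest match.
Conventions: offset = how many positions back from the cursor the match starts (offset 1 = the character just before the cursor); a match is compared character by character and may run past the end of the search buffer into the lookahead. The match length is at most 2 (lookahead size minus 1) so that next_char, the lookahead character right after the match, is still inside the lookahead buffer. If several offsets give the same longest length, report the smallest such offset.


Try each offset into the search buffer:
  offset=1 (pos 4, char 'f'): match length 0
  offset=2 (pos 3, char 'b'): match length 2
  offset=3 (pos 2, char 'a'): match length 0
  offset=4 (pos 1, char 'a'): match length 0
  offset=5 (pos 0, char 'f'): match length 0
Longest match has length 2 at offset 2.
next_char = character at position 5 + 2 = 7 -> 'b'

Best match: offset=2, length=2 (matching 'bf' starting at position 3)
LZ77 triple: (2, 2, 'b')


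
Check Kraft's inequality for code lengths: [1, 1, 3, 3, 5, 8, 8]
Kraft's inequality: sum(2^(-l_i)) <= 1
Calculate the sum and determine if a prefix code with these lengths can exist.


Sum = 2^(-1) + 2^(-1) + 2^(-3) + 2^(-3) + 2^(-5) + 2^(-8) + 2^(-8)
    = 0.5 + 0.5 + 0.125 + 0.125 + 0.03125 + 0.00390625 + 0.00390625
    = 330/256 = 1.2890625
Since 1.2890625 > 1, Kraft's inequality is NOT satisfied.
A prefix code with these lengths CANNOT exist.

Kraft sum = 1.2890625. Not satisfied.


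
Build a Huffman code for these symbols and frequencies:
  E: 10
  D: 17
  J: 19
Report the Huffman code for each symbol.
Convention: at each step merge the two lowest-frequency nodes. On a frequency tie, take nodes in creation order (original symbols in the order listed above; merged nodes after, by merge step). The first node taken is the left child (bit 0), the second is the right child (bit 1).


Huffman tree construction:
Step 1: Merge E(10) + D(17) = 27
Step 2: Merge J(19) + (E+D)(27) = 46
Read each symbol's code off the tree from the root (left child = 0, right child = 1).

Codes:
  E: 10 (length 2)
  D: 11 (length 2)
  J: 0 (length 1)
Average code length: 73/46 = 1.5870 bits/symbol


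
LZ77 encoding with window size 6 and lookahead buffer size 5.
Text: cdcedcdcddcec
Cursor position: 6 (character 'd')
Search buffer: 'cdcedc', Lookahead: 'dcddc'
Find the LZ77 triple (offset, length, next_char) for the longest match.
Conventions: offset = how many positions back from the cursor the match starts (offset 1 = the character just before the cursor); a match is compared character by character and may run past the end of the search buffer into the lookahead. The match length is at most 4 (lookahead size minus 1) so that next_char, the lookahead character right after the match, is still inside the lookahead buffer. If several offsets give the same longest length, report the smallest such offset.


Try each offset into the search buffer:
  offset=1 (pos 5, char 'c'): match length 0
  offset=2 (pos 4, char 'd'): match length 3
  offset=3 (pos 3, char 'e'): match length 0
  offset=4 (pos 2, char 'c'): match length 0
  offset=5 (pos 1, char 'd'): match length 2
  offset=6 (pos 0, char 'c'): match length 0
Longest match has length 3 at offset 2.
next_char = character at position 6 + 3 = 9 -> 'd'

Best match: offset=2, length=3 (matching 'dcd' starting at position 4)
LZ77 triple: (2, 3, 'd')


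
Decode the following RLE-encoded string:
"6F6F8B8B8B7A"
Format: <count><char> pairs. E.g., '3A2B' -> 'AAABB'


Expanding each <count><char> pair:
  6F -> 'FFFFFF'
  6F -> 'FFFFFF'
  8B -> 'BBBBBBBB'
  8B -> 'BBBBBBBB'
  8B -> 'BBBBBBBB'
  7A -> 'AAAAAAA'

Decoded = FFFFFFFFFFFFBBBBBBBBBBBBBBBBBBBBBBBBAAAAAAA


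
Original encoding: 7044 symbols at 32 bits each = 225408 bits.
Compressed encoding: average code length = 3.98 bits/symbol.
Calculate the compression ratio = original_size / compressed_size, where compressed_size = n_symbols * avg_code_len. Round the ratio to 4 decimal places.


original_size = n_symbols * orig_bits = 7044 * 32 = 225408 bits
compressed_size = n_symbols * avg_code_len = 7044 * 3.98 = 28035.12 bits
ratio = original_size / compressed_size = 225408 / 28035.12 = 8.0402

Compression ratio = 8.0402


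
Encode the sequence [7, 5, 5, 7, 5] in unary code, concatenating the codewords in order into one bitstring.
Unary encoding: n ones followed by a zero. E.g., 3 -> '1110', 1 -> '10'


Encode each number as n ones followed by a terminating 0:
  7 -> 11111110 (8 bits)
  5 -> 111110 (6 bits)
  5 -> 111110 (6 bits)
  7 -> 11111110 (8 bits)
  5 -> 111110 (6 bits)
Total length = 8 + 6 + 6 + 8 + 6 = 34 bits.

Unary([7, 5, 5, 7, 5]) = 1111111011111011111011111110111110 (34 bits)


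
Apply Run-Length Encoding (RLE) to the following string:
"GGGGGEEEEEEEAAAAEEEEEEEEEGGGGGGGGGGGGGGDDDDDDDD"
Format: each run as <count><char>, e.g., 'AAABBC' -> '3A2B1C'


Scanning runs left to right:
  i=0: run of 'G' x 5 -> '5G'
  i=5: run of 'E' x 7 -> '7E'
  i=12: run of 'A' x 4 -> '4A'
  i=16: run of 'E' x 9 -> '9E'
  i=25: run of 'G' x 14 -> '14G'
  i=39: run of 'D' x 8 -> '8D'

RLE = 5G7E4A9E14G8D


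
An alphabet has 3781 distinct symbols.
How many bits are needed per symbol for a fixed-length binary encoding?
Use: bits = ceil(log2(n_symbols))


log2(3781) = 11.8846
Bracket: 2^11 = 2048 < 3781 <= 2^12 = 4096
So ceil(log2(3781)) = 12

bits = ceil(log2(3781)) = ceil(11.8846) = 12 bits


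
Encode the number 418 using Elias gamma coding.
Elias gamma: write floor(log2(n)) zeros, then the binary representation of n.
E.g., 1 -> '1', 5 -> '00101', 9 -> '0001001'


num_bits = floor(log2(418)) + 1 = 9
leading_zeros = num_bits - 1 = 8
binary(418) = 110100010

Elias gamma(418) = '00000000' + '110100010' = 00000000110100010 (17 bits)


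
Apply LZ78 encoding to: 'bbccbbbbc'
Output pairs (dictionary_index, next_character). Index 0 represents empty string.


LZ78 encoding steps:
Dictionary: {0: ''}
Step 1: w='' (idx 0), next='b' -> output (0, 'b'), add 'b' as idx 1
Step 2: w='b' (idx 1), next='c' -> output (1, 'c'), add 'bc' as idx 2
Step 3: w='' (idx 0), next='c' -> output (0, 'c'), add 'c' as idx 3
Step 4: w='b' (idx 1), next='b' -> output (1, 'b'), add 'bb' as idx 4
Step 5: w='bb' (idx 4), next='c' -> output (4, 'c'), add 'bbc' as idx 5


Encoded: [(0, 'b'), (1, 'c'), (0, 'c'), (1, 'b'), (4, 'c')]


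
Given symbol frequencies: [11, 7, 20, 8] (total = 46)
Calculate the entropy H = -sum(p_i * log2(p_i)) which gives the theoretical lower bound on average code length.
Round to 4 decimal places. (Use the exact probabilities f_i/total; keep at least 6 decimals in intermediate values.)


Per-symbol terms -p_i * log2(p_i) with p_i = f_i/46:
  p = 11/46 = 0.239130: log2(p) = -2.064130, -p*log2(p) = 0.493596
  p = 7/46 = 0.152174: log2(p) = -2.716207, -p*log2(p) = 0.413336
  p = 20/46 = 0.434783: log2(p) = -1.201634, -p*log2(p) = 0.522450
  p = 8/46 = 0.173913: log2(p) = -2.523562, -p*log2(p) = 0.438880
H = 0.493596 + 0.413336 + 0.522450 + 0.438880 = 1.868262

H = 1.8683 bits/symbol


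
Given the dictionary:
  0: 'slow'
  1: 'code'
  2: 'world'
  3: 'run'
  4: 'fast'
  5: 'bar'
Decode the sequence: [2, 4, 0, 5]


Look up each index in the dictionary:
  2 -> 'world'
  4 -> 'fast'
  0 -> 'slow'
  5 -> 'bar'

Decoded: "world fast slow bar"


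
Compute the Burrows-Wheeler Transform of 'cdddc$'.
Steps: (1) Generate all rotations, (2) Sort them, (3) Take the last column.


Rotations (sorted):
  0: $cdddc -> last char: c
  1: c$cddd -> last char: d
  2: cdddc$ -> last char: $
  3: dc$cdd -> last char: d
  4: ddc$cd -> last char: d
  5: dddc$c -> last char: c


BWT = cd$ddc


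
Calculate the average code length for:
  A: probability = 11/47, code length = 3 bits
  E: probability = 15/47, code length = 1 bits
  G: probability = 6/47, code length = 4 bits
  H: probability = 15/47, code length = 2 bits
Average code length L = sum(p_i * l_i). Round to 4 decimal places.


Weighted contributions p_i * l_i:
  A: (11/47) * 3 = 33/47
  E: (15/47) * 1 = 15/47
  G: (6/47) * 4 = 24/47
  H: (15/47) * 2 = 30/47
Sum = (33 + 15 + 24 + 30)/47 = 102/47

L = 102/47 = 2.1702 bits/symbol


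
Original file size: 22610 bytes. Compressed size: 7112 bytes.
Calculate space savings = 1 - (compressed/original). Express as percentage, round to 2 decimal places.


ratio = compressed/original = 7112/22610 = 0.314551
savings = 1 - ratio = 1 - 0.314551 = 0.685449
as a percentage: 0.685449 * 100 = 68.54%

Space savings = 1 - 7112/22610 = 68.54%


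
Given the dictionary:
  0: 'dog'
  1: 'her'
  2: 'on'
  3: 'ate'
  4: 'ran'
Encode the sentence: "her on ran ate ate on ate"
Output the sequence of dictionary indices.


Look up each word in the dictionary:
  'her' -> 1
  'on' -> 2
  'ran' -> 4
  'ate' -> 3
  'ate' -> 3
  'on' -> 2
  'ate' -> 3

Encoded: [1, 2, 4, 3, 3, 2, 3]


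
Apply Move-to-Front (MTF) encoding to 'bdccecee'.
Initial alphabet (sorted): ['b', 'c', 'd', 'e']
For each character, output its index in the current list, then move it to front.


MTF encoding:
'b': index 0 in ['b', 'c', 'd', 'e'] -> ['b', 'c', 'd', 'e']
'd': index 2 in ['b', 'c', 'd', 'e'] -> ['d', 'b', 'c', 'e']
'c': index 2 in ['d', 'b', 'c', 'e'] -> ['c', 'd', 'b', 'e']
'c': index 0 in ['c', 'd', 'b', 'e'] -> ['c', 'd', 'b', 'e']
'e': index 3 in ['c', 'd', 'b', 'e'] -> ['e', 'c', 'd', 'b']
'c': index 1 in ['e', 'c', 'd', 'b'] -> ['c', 'e', 'd', 'b']
'e': index 1 in ['c', 'e', 'd', 'b'] -> ['e', 'c', 'd', 'b']
'e': index 0 in ['e', 'c', 'd', 'b'] -> ['e', 'c', 'd', 'b']


Output: [0, 2, 2, 0, 3, 1, 1, 0]


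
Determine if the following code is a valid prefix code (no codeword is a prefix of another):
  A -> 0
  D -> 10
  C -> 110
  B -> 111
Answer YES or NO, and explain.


Checking each pair (does one codeword prefix another?):
  A='0' vs D='10': no prefix
  A='0' vs C='110': no prefix
  A='0' vs B='111': no prefix
  D='10' vs A='0': no prefix
  D='10' vs C='110': no prefix
  D='10' vs B='111': no prefix
  C='110' vs A='0': no prefix
  C='110' vs D='10': no prefix
  C='110' vs B='111': no prefix
  B='111' vs A='0': no prefix
  B='111' vs D='10': no prefix
  B='111' vs C='110': no prefix
No violation found over all pairs.

YES -- this is a valid prefix code. No codeword is a prefix of any other codeword.


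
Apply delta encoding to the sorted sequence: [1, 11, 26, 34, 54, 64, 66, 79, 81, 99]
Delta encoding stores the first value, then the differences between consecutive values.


First value: 1
Deltas:
  11 - 1 = 10
  26 - 11 = 15
  34 - 26 = 8
  54 - 34 = 20
  64 - 54 = 10
  66 - 64 = 2
  79 - 66 = 13
  81 - 79 = 2
  99 - 81 = 18


Delta encoded: [1, 10, 15, 8, 20, 10, 2, 13, 2, 18]


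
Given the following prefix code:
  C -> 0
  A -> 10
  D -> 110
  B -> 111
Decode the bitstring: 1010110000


Decoding step by step:
Bits 10 -> A
Bits 10 -> A
Bits 110 -> D
Bits 0 -> C
Bits 0 -> C
Bits 0 -> C


Decoded message: AADCCC


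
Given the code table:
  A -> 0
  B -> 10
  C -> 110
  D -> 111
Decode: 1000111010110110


Decoding:
10 -> B
0 -> A
0 -> A
111 -> D
0 -> A
10 -> B
110 -> C
110 -> C


Result: BAADABCC


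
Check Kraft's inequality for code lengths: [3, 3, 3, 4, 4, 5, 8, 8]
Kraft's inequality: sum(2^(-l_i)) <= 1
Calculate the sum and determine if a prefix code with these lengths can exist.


Sum = 2^(-3) + 2^(-3) + 2^(-3) + 2^(-4) + 2^(-4) + 2^(-5) + 2^(-8) + 2^(-8)
    = 0.125 + 0.125 + 0.125 + 0.0625 + 0.0625 + 0.03125 + 0.00390625 + 0.00390625
    = 138/256 = 0.5390625
Since 0.5390625 <= 1, Kraft's inequality IS satisfied.
A prefix code with these lengths CAN exist.

Kraft sum = 0.5390625. Satisfied.


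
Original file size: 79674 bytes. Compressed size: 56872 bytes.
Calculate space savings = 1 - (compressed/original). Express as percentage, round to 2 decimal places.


ratio = compressed/original = 56872/79674 = 0.713809
savings = 1 - ratio = 1 - 0.713809 = 0.286191
as a percentage: 0.286191 * 100 = 28.62%

Space savings = 1 - 56872/79674 = 28.62%


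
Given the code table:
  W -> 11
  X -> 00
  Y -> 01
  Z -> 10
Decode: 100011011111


Decoding:
10 -> Z
00 -> X
11 -> W
01 -> Y
11 -> W
11 -> W


Result: ZXWYWW
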